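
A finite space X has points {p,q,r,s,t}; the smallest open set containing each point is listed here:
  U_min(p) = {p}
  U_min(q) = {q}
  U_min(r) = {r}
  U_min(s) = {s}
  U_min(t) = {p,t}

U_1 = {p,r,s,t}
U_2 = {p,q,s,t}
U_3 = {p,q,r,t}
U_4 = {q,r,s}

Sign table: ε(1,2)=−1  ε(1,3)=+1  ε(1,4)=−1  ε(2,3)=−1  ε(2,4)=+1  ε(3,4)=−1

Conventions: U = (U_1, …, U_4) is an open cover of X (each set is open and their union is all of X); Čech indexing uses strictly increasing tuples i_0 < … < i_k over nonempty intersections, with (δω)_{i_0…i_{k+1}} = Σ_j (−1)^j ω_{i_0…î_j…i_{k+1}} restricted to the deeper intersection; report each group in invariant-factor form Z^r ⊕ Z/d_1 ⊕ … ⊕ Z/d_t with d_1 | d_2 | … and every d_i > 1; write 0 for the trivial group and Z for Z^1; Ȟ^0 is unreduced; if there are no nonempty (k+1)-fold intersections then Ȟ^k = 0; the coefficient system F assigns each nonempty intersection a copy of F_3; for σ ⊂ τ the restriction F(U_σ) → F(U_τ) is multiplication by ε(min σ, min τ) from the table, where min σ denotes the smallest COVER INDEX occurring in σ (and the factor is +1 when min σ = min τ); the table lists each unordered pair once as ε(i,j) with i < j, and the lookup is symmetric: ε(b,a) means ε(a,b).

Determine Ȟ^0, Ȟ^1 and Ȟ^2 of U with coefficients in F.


Ȟ^0 = Z/3; Ȟ^1 = 0; Ȟ^2 = Z/3

nonempty overlaps:
  U12={p,s,t} U13={p,r,t} U14={r,s} U23={p,q,t} U24={q,s} U34={q,r}
  U123={p,t} U124={s} U134={r} U234={q}
C dims 4,6,4; δ0: rk_F3 3; δ1: rk_F3 3
degree 0: 4−3−0 = 1 → Ȟ^0 ≅ Z/3
degree 1: 6−3−3 = 0 → Ȟ^1 ≅ 0
degree 2: 4−0−3 = 1 → Ȟ^2 ≅ Z/3


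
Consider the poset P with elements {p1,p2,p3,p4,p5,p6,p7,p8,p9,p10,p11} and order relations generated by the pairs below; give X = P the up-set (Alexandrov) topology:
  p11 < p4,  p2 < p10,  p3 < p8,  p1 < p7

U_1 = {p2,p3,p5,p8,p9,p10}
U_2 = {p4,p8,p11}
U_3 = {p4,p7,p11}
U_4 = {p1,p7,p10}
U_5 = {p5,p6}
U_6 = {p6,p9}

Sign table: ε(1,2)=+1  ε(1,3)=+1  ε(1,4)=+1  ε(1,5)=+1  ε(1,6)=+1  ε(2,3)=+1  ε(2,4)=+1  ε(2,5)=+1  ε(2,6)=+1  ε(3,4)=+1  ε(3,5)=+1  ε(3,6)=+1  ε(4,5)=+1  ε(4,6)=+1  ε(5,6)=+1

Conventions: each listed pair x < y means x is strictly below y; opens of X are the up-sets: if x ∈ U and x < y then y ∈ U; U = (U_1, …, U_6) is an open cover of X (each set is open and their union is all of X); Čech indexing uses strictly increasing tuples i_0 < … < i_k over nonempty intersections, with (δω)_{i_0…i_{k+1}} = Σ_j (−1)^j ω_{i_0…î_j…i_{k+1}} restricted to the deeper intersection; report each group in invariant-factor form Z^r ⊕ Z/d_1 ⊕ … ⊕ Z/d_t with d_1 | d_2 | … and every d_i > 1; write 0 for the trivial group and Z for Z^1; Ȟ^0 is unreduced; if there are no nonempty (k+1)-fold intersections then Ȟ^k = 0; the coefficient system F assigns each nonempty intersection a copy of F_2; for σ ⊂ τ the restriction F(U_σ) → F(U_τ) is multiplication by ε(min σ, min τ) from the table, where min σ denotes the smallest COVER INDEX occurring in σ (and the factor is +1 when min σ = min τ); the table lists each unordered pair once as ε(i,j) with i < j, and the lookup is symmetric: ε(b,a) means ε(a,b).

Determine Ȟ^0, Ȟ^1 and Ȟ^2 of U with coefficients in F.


Ȟ^0 = Z/2,  Ȟ^1 = Z/2 ⊕ Z/2,  Ȟ^2 = 0

nerve of the cover:
  U12={p8} U14={p10} U15={p5} U16={p9} U23={p4,p11} U34={p7} U56={p6}
C dims 6,7; δ0: rk_F2 5
Ȟ^0 = (6 − 5) − 0 = 1, so Ȟ^0 ≅ Z/2
Ȟ^1 = (7 − 0) − 5 = 2, so Ȟ^1 ≅ Z/2 ⊕ Z/2
Ȟ^2 = (0 − 0) − 0 = 0, so Ȟ^2 ≅ 0


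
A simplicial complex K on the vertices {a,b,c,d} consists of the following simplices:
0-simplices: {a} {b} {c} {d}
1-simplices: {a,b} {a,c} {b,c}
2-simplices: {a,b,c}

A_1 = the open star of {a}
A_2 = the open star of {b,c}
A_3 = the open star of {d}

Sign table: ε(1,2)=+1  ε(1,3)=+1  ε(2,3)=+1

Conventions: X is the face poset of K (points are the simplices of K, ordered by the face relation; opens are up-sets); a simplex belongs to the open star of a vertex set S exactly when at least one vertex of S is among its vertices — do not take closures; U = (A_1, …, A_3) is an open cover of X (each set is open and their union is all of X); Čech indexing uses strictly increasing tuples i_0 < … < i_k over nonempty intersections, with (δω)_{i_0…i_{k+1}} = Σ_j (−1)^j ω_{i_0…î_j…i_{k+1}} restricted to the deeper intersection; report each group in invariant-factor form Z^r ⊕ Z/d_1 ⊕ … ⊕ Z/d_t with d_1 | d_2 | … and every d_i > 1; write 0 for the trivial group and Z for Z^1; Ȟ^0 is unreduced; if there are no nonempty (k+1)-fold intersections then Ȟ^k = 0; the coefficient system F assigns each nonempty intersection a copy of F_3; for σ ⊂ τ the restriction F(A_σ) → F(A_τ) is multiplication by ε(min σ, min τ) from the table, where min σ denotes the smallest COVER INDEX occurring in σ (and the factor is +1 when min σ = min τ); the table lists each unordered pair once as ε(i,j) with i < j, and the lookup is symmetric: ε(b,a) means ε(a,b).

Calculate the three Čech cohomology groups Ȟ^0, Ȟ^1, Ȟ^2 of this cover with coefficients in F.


cover nerve:
  A1={{a},{a,b},{a,c},{a,b,c}} A2={{b},{c},{a,b},{a,c},{b,c},{a,b,c}} A3={{d}}
  A12={{a,b},{a,c},{a,b,c}}
C dims 3,1; δ0: rk_F3 1
Ȟ^0: (3−1)−0=2 ⇒ Z/3 ⊕ Z/3
Ȟ^1: (1−0)−1=0 ⇒ 0
Ȟ^2: (0−0)−0=0 ⇒ 0

Ȟ^0 ≅ Z/3 ⊕ Z/3,  Ȟ^1 ≅ 0,  Ȟ^2 ≅ 0


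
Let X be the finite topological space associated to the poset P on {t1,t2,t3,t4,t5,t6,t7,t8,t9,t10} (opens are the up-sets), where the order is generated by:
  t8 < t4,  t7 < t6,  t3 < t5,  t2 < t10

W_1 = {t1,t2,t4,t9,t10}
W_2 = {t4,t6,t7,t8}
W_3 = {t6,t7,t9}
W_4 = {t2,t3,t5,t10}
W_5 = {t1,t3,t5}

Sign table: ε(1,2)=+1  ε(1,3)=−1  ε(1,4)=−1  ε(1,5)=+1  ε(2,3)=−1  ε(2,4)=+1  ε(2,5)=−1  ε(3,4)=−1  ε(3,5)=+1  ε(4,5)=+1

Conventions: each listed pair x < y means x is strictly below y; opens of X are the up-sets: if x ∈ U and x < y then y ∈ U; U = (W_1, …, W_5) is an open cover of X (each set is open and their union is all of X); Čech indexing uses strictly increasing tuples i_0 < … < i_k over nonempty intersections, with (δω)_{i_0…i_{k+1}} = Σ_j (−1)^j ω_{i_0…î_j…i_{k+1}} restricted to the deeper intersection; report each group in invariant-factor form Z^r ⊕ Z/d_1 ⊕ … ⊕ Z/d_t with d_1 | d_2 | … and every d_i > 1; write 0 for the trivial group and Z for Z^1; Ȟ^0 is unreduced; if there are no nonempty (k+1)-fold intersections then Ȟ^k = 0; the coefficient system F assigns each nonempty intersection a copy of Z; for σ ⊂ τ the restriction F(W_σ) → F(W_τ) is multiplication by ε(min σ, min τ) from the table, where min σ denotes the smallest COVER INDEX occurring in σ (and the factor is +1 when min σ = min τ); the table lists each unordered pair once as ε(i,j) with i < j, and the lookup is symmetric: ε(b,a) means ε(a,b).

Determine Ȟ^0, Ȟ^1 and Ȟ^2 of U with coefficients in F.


Ȟ^0 = 0, Ȟ^1 = Z ⊕ Z/2 and Ȟ^2 = 0

intersection data:
  W12={t4} W13={t9} W14={t2,t10} W15={t1} W23={t6,t7} W45={t3,t5}
C dims 5,6; δ0: rk 5, SNF 1^4·2
Ȟ^0 = (5 − 5) − 0 = 0, so Ȟ^0 ≅ 0
Ȟ^1 = (6 − 0) − 5 = 1 plus torsion [2], so Ȟ^1 ≅ Z ⊕ Z/2
Ȟ^2 = (0 − 0) − 0 = 0, so Ȟ^2 ≅ 0


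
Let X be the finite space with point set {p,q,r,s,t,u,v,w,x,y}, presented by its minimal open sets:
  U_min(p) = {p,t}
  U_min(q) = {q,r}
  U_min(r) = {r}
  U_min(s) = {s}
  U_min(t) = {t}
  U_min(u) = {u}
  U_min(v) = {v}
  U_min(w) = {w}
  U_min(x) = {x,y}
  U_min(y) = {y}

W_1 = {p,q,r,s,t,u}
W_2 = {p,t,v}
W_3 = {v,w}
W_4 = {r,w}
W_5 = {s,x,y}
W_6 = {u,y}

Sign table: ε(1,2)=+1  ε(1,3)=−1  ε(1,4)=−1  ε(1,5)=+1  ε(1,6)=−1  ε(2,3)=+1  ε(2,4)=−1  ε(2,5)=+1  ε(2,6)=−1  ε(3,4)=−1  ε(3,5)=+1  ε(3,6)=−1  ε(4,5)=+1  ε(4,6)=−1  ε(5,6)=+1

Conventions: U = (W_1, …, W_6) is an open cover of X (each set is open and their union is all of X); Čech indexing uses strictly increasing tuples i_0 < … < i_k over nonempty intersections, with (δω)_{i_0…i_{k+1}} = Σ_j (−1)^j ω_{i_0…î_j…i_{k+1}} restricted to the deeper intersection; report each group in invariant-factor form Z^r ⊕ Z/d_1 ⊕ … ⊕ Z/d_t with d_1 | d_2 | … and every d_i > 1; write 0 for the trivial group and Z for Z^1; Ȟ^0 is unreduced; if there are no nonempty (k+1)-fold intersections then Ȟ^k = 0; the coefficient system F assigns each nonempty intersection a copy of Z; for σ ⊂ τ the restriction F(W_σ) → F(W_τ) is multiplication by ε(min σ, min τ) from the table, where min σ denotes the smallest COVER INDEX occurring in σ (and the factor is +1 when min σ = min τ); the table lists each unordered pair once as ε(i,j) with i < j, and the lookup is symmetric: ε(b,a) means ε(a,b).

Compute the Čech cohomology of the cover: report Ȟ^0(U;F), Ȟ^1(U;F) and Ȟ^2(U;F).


cover nerve:
  W12={p,t} W14={r} W15={s} W16={u} W23={v} W34={w} W56={y}
C dims 6,7; δ0: rk 6, SNF 1^5·2
Ȟ^0: (6−6)−0=0 ⇒ 0
Ȟ^1: (7−0)−6=1 plus torsion [2] ⇒ Z ⊕ Z/2
Ȟ^2: (0−0)−0=0 ⇒ 0

Ȟ^0 = 0,  Ȟ^1 = Z ⊕ Z/2,  Ȟ^2 = 0


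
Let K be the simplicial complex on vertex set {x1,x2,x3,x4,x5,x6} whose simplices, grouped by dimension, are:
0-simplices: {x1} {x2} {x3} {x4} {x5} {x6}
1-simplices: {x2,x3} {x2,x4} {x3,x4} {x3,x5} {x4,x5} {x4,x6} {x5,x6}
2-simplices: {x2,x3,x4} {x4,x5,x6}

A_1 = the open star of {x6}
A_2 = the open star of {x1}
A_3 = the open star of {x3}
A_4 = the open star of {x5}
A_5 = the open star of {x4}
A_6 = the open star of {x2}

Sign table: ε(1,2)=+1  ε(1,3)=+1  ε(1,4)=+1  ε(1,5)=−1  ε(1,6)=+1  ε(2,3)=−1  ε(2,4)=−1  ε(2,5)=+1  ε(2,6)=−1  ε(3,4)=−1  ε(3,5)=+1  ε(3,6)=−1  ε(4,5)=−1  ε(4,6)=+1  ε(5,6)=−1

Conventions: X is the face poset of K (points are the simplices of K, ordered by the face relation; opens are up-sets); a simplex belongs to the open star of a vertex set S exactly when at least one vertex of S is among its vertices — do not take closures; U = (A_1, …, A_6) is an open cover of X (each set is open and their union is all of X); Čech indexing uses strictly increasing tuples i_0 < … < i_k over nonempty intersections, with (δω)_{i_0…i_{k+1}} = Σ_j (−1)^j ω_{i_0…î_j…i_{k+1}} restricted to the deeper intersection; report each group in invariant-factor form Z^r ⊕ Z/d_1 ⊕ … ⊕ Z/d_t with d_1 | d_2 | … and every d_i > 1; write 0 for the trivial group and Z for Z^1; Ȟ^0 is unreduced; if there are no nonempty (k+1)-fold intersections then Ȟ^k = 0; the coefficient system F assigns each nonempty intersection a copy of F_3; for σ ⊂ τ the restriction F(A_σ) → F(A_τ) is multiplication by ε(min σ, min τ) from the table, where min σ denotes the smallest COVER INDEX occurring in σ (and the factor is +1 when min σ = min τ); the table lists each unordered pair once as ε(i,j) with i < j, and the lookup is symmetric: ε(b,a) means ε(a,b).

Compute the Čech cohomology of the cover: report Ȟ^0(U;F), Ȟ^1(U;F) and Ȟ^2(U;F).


intersection data:
  A1={{x6},{x4,x6},{x5,x6},{x4,x5,x6}} A2={{x1}} A3={{x3},{x2,x3},{x3,x4},{x3,x5},{x2,x3,x4}} A4={{x5},{x3,x5},{x4,x5},{x5,x6},{x4,x5,x6}} A5={{x4},{x2,x4},{x3,x4},{x4,x5},{x4,x6},{x2,x3,x4},{x4,x5,x6}} A6={{x2},{x2,x3},{x2,x4},{x2,x3,x4}}
  A14={{x5,x6},{x4,x5,x6}} A15={{x4,x6},{x4,x5,x6}} A34={{x3,x5}} A35={{x3,x4},{x2,x3,x4}} A36={{x2,x3},{x2,x3,x4}} A45={{x4,x5},{x4,x5,x6}} A56={{x2,x4},{x2,x3,x4}}
  A145={{x4,x5,x6}} A356={{x2,x3,x4}}
C dims 6,7,2; δ0: rk_F3 4; δ1: rk_F3 2
Ȟ^0 = (6 − 4) − 0 = 2, so Ȟ^0 ≅ Z/3 ⊕ Z/3
Ȟ^1 = (7 − 2) − 4 = 1, so Ȟ^1 ≅ Z/3
Ȟ^2 = (2 − 0) − 2 = 0, so Ȟ^2 ≅ 0

Ȟ^0 = Z/3 ⊕ Z/3; Ȟ^1 = Z/3; Ȟ^2 = 0


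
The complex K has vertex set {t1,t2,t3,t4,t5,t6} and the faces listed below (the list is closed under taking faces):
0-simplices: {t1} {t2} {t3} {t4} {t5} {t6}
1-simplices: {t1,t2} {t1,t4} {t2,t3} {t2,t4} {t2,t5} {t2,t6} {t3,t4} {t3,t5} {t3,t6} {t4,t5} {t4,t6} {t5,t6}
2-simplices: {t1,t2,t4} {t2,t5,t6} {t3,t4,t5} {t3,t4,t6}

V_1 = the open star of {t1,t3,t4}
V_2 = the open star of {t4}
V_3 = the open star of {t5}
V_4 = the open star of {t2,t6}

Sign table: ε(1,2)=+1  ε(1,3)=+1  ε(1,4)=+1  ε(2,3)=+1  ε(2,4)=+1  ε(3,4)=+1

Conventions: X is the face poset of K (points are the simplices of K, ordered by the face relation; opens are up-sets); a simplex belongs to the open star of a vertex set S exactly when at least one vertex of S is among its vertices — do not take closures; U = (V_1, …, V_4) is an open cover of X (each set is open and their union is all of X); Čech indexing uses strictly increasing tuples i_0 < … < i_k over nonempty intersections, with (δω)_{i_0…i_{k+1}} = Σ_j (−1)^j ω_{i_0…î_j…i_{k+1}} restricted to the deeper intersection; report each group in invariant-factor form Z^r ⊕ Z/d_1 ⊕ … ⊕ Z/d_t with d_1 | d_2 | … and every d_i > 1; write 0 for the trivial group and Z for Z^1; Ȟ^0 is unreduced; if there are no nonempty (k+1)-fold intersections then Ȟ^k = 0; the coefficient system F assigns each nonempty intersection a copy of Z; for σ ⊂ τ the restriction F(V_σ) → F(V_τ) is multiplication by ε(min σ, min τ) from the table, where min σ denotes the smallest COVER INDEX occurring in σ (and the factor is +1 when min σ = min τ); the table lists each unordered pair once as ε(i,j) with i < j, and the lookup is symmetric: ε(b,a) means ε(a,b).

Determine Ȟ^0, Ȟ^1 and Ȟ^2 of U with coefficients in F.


Ȟ^0 = Z; Ȟ^1 = Z; Ȟ^2 = 0

nerve of the cover:
  V1={{t1},{t3},{t4},{t1,t2},{t1,t4},{t2,t3},{t2,t4},{t3,t4},{t3,t5},{t3,t6},{t4,t5},{t4,t6},{t1,t2,t4},{t3,t4,t5},{t3,t4,t6}} V2={{t4},{t1,t4},{t2,t4},{t3,t4},{t4,t5},{t4,t6},{t1,t2,t4},{t3,t4,t5},{t3,t4,t6}} V3={{t5},{t2,t5},{t3,t5},{t4,t5},{t5,t6},{t2,t5,t6},{t3,t4,t5}} V4={{t2},{t6},{t1,t2},{t2,t3},{t2,t4},{t2,t5},{t2,t6},{t3,t6},{t4,t6},{t5,t6},{t1,t2,t4},{t2,t5,t6},{t3,t4,t6}}
  V12={{t4},{t1,t4},{t2,t4},{t3,t4},{t4,t5},{t4,t6},{t1,t2,t4},{t3,t4,t5},{t3,t4,t6}} V13={{t3,t5},{t4,t5},{t3,t4,t5}} V14={{t1,t2},{t2,t3},{t2,t4},{t3,t6},{t4,t6},{t1,t2,t4},{t3,t4,t6}} V23={{t4,t5},{t3,t4,t5}} V24={{t2,t4},{t4,t6},{t1,t2,t4},{t3,t4,t6}} V34={{t2,t5},{t5,t6},{t2,t5,t6}}
  V123={{t4,t5},{t3,t4,t5}} V124={{t2,t4},{t4,t6},{t1,t2,t4},{t3,t4,t6}}
C dims 4,6,2; δ0: rk 3, SNF 1^3; δ1: rk 2, SNF 1^2
Ȟ^0 = (4 − 3) − 0 = 1, so Ȟ^0 ≅ Z
Ȟ^1 = (6 − 2) − 3 = 1, so Ȟ^1 ≅ Z
Ȟ^2 = (2 − 0) − 2 = 0, so Ȟ^2 ≅ 0


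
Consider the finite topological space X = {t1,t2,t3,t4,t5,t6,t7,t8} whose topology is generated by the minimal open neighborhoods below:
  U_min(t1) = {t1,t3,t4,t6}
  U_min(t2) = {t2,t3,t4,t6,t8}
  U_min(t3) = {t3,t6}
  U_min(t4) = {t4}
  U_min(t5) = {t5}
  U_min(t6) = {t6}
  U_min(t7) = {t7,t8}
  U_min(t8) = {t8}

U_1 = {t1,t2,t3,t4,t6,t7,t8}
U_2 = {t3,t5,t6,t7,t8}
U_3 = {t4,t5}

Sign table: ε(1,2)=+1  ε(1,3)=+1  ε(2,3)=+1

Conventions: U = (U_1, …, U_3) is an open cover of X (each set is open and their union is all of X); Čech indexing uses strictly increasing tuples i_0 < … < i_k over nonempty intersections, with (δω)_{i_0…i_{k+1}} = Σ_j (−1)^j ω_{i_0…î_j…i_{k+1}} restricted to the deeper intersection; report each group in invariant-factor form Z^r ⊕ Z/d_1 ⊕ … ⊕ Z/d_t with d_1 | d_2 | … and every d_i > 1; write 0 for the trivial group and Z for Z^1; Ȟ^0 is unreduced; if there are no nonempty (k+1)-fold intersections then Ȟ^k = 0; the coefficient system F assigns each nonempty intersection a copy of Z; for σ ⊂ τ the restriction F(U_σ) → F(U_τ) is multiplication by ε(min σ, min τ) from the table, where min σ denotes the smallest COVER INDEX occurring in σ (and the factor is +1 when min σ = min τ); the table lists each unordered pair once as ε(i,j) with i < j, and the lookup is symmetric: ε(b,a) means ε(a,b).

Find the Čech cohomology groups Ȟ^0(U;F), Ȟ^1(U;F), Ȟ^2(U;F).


nerve of the cover:
  U12={t3,t6,t7,t8} U13={t4} U23={t5}
C dims 3,3; δ0: rk 2, SNF 1^2
Ȟ^0 = (3 − 2) − 0 = 1, so Ȟ^0 ≅ Z
Ȟ^1 = (3 − 0) − 2 = 1, so Ȟ^1 ≅ Z
Ȟ^2 = (0 − 0) − 0 = 0, so Ȟ^2 ≅ 0

Ȟ^0(U;F) ≅ Z,  Ȟ^1(U;F) ≅ Z,  Ȟ^2(U;F) ≅ 0


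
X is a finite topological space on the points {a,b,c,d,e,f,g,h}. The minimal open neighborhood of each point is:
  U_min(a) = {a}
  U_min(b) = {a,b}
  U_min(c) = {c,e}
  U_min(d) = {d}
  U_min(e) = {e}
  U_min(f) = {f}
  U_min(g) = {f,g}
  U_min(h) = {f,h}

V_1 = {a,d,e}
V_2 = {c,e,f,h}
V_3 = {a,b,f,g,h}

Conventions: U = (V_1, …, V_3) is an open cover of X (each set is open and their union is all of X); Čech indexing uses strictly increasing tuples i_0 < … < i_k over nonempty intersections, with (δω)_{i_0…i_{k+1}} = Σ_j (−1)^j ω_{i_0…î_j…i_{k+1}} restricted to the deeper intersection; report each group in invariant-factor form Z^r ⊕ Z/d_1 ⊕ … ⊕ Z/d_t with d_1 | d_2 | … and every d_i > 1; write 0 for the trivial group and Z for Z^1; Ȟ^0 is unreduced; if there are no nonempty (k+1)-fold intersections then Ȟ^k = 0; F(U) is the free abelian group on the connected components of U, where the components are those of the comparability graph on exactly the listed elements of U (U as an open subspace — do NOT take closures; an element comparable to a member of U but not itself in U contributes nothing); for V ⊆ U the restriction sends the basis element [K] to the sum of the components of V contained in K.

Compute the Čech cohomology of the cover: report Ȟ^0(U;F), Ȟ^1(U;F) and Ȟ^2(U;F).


intersection data:
  V12={e} V13={a} V23={f,h}
components per intersection:
  V1: {a} {d} {e}
  V2: {c,e} {f,h}
  V3: {a,b} {f,g,h}
  V12: {e}
  V13: {a}
  V23: {f,h}
C dims 7,3; δ0: rk 3, SNF 1^3
Ȟ^0 = (7 − 3) − 0 = 4, so Ȟ^0 ≅ Z^4
Ȟ^1 = (3 − 0) − 3 = 0, so Ȟ^1 ≅ 0
Ȟ^2 = (0 − 0) − 0 = 0, so Ȟ^2 ≅ 0

Ȟ^0 ≅ Z^4,  Ȟ^1 ≅ 0,  Ȟ^2 ≅ 0


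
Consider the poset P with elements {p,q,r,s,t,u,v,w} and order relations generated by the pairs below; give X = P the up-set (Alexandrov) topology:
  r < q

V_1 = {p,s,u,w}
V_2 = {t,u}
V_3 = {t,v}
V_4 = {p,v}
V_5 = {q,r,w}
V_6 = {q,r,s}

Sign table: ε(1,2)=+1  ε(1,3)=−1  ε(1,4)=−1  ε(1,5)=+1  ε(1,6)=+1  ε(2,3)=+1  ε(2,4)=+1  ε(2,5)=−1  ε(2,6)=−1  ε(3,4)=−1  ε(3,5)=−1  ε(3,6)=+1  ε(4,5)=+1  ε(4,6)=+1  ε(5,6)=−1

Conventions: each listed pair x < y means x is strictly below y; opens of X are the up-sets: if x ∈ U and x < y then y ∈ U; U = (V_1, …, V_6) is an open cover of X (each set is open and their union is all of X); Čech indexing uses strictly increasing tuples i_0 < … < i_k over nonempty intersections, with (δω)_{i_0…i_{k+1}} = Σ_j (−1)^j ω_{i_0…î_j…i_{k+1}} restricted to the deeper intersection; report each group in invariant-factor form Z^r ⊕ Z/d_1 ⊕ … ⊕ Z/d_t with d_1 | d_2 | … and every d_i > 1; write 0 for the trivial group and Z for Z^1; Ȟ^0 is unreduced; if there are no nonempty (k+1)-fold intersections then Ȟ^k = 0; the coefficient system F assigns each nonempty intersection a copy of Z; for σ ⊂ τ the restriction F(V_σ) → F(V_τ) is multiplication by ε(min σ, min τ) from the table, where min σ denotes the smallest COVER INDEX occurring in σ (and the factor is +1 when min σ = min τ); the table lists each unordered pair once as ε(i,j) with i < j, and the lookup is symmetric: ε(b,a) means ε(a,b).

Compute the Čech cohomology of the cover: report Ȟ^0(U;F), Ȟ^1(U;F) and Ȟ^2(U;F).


Ȟ^0 = 0, Ȟ^1 = Z ⊕ Z/2, Ȟ^2 = 0

nerve simplices:
  V12={u} V14={p} V15={w} V16={s} V23={t} V34={v} V56={q,r}
C dims 6,7; δ0: rk 6, SNF 1^5·2
degree 0: 6−6−0 = 0 → Ȟ^0 ≅ 0
degree 1: 7−0−6 = 1 plus torsion [2] → Ȟ^1 ≅ Z ⊕ Z/2
degree 2: 0−0−0 = 0 → Ȟ^2 ≅ 0


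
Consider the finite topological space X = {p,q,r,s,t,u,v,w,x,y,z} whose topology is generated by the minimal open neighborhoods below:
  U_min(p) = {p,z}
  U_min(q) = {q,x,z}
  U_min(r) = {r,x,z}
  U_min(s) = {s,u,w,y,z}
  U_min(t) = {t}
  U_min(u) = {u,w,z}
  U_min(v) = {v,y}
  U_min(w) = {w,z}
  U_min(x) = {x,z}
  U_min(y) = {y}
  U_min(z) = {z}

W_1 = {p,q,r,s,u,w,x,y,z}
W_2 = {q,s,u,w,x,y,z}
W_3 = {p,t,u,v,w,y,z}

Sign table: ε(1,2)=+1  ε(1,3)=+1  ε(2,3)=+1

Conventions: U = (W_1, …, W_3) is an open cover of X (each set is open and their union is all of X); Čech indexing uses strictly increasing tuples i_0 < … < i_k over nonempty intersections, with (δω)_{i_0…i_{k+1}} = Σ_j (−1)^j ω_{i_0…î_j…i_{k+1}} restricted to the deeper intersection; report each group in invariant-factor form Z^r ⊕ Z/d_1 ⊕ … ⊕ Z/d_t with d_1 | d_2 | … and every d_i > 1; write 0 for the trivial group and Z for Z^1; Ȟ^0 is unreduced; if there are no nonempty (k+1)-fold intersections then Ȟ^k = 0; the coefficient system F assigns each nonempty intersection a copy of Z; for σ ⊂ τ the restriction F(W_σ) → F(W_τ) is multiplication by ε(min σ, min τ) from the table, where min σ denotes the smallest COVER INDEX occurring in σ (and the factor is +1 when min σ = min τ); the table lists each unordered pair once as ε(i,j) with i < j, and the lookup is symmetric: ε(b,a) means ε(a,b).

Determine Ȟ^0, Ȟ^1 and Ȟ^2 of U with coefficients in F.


intersection data:
  W12={q,s,u,w,x,y,z} W13={p,u,w,y,z} W23={u,w,y,z}
  W123={u,w,y,z}
C dims 3,3,1; δ0: rk 2, SNF 1^2; δ1: rk 1, SNF 1^1
Ȟ^0 = (3 − 2) − 0 = 1, so Ȟ^0 ≅ Z
Ȟ^1 = (3 − 1) − 2 = 0, so Ȟ^1 ≅ 0
Ȟ^2 = (1 − 0) − 1 = 0, so Ȟ^2 ≅ 0

Ȟ^0 = Z; Ȟ^1 = 0; Ȟ^2 = 0


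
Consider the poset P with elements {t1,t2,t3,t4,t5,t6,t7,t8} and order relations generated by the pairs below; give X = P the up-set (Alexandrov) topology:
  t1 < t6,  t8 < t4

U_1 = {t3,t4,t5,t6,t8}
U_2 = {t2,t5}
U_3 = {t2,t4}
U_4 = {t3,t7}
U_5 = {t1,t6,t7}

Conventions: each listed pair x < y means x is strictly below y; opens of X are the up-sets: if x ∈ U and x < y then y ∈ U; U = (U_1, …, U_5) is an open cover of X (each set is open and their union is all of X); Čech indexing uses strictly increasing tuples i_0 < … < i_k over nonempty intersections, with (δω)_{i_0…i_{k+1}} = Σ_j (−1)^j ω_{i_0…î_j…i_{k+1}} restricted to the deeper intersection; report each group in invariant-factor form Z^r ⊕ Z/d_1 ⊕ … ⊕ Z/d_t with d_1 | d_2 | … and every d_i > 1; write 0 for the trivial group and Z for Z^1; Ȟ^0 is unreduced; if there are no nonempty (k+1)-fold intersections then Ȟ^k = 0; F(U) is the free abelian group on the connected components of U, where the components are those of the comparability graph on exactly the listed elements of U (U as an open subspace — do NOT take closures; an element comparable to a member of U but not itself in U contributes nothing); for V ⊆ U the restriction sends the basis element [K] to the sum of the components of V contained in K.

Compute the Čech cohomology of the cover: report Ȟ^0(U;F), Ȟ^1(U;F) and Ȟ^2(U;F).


nonempty intersections:
  U12={t5} U13={t4} U14={t3} U15={t6} U23={t2} U45={t7}
components per intersection:
  U1: {t3} {t4,t8} {t5} {t6}
  U2: {t2} {t5}
  U3: {t2} {t4}
  U4: {t3} {t7}
  U5: {t1,t6} {t7}
  U12: {t5}
  U13: {t4}
  U14: {t3}
  U15: {t6}
  U23: {t2}
  U45: {t7}
C dims 12,6; δ0: rk 6, SNF 1^6
Ȟ^0: (12−6)−0=6 ⇒ Z^6
Ȟ^1: (6−0)−6=0 ⇒ 0
Ȟ^2: (0−0)−0=0 ⇒ 0

Ȟ^0 ≅ Z^6,  Ȟ^1 ≅ 0,  Ȟ^2 ≅ 0


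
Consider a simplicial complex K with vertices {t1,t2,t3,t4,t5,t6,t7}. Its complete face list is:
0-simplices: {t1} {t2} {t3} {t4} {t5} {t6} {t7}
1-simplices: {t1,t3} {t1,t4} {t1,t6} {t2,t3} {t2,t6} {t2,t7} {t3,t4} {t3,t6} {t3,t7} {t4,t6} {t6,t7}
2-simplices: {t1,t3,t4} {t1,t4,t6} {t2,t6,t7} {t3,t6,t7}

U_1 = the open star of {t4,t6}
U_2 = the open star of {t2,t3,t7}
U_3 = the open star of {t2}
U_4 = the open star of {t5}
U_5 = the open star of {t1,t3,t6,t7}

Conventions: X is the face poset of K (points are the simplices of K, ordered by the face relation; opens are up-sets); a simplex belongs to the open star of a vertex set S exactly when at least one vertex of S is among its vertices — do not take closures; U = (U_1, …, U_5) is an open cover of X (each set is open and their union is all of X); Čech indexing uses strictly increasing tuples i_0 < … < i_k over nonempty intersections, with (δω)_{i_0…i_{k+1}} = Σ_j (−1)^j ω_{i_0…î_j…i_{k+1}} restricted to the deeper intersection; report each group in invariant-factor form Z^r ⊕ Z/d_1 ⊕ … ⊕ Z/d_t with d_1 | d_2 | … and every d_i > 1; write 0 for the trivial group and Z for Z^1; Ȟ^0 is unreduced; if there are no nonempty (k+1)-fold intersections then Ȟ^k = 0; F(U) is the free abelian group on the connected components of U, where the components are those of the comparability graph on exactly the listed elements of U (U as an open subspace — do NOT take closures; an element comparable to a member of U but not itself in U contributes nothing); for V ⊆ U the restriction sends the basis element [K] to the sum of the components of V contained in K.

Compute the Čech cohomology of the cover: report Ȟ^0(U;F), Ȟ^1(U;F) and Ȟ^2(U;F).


Ȟ^0(U;F) ≅ Z^2; Ȟ^1(U;F) ≅ 0; Ȟ^2(U;F) ≅ 0

nonempty intersections:
  U1={{t4},{t6},{t1,t4},{t1,t6},{t2,t6},{t3,t4},{t3,t6},{t4,t6},{t6,t7},{t1,t3,t4},{t1,t4,t6},{t2,t6,t7},{t3,t6,t7}} U2={{t2},{t3},{t7},{t1,t3},{t2,t3},{t2,t6},{t2,t7},{t3,t4},{t3,t6},{t3,t7},{t6,t7},{t1,t3,t4},{t2,t6,t7},{t3,t6,t7}} U3={{t2},{t2,t3},{t2,t6},{t2,t7},{t2,t6,t7}} U4={{t5}} U5={{t1},{t3},{t6},{t7},{t1,t3},{t1,t4},{t1,t6},{t2,t3},{t2,t6},{t2,t7},{t3,t4},{t3,t6},{t3,t7},{t4,t6},{t6,t7},{t1,t3,t4},{t1,t4,t6},{t2,t6,t7},{t3,t6,t7}}
  U12={{t2,t6},{t3,t4},{t3,t6},{t6,t7},{t1,t3,t4},{t2,t6,t7},{t3,t6,t7}} U13={{t2,t6},{t2,t6,t7}} U15={{t6},{t1,t4},{t1,t6},{t2,t6},{t3,t4},{t3,t6},{t4,t6},{t6,t7},{t1,t3,t4},{t1,t4,t6},{t2,t6,t7},{t3,t6,t7}} U23={{t2},{t2,t3},{t2,t6},{t2,t7},{t2,t6,t7}} U25={{t3},{t7},{t1,t3},{t2,t3},{t2,t6},{t2,t7},{t3,t4},{t3,t6},{t3,t7},{t6,t7},{t1,t3,t4},{t2,t6,t7},{t3,t6,t7}} U35={{t2,t3},{t2,t6},{t2,t7},{t2,t6,t7}}
  U123={{t2,t6},{t2,t6,t7}} U125={{t2,t6},{t3,t4},{t3,t6},{t6,t7},{t1,t3,t4},{t2,t6,t7},{t3,t6,t7}} U135={{t2,t6},{t2,t6,t7}} U235={{t2,t3},{t2,t6},{t2,t7},{t2,t6,t7}}
  U1235={{t2,t6},{t2,t6,t7}}
components per intersection:
  U1: {{t4},{t6},{t1,t4},{t1,t6},{t2,t6},{t3,t4},{t3,t6},{t4,t6},{t6,t7},{t1,t3,t4},{t1,t4,t6},{t2,t6,t7},{t3,t6,t7}}
  U2: {{t2},{t3},{t7},{t1,t3},{t2,t3},{t2,t6},{t2,t7},{t3,t4},{t3,t6},{t3,t7},{t6,t7},{t1,t3,t4},{t2,t6,t7},{t3,t6,t7}}
  U3: {{t2},{t2,t3},{t2,t6},{t2,t7},{t2,t6,t7}}
  U4: {{t5}}
  U5: {{t1},{t3},{t6},{t7},{t1,t3},{t1,t4},{t1,t6},{t2,t3},{t2,t6},{t2,t7},{t3,t4},{t3,t6},{t3,t7},{t4,t6},{t6,t7},{t1,t3,t4},{t1,t4,t6},{t2,t6,t7},{t3,t6,t7}}
  U12: {{t2,t6},{t3,t6},{t6,t7},{t2,t6,t7},{t3,t6,t7}} {{t3,t4},{t1,t3,t4}}
  U13: {{t2,t6},{t2,t6,t7}}
  U15: {{t6},{t1,t4},{t1,t6},{t2,t6},{t3,t4},{t3,t6},{t4,t6},{t6,t7},{t1,t3,t4},{t1,t4,t6},{t2,t6,t7},{t3,t6,t7}}
  U23: {{t2},{t2,t3},{t2,t6},{t2,t7},{t2,t6,t7}}
  U25: {{t3},{t7},{t1,t3},{t2,t3},{t2,t6},{t2,t7},{t3,t4},{t3,t6},{t3,t7},{t6,t7},{t1,t3,t4},{t2,t6,t7},{t3,t6,t7}}
  U35: {{t2,t3}} {{t2,t6},{t2,t7},{t2,t6,t7}}
  U123: {{t2,t6},{t2,t6,t7}}
  U125: {{t2,t6},{t3,t6},{t6,t7},{t2,t6,t7},{t3,t6,t7}} {{t3,t4},{t1,t3,t4}}
  U135: {{t2,t6},{t2,t6,t7}}
  U235: {{t2,t3}} {{t2,t6},{t2,t7},{t2,t6,t7}}
  U1235: {{t2,t6},{t2,t6,t7}}
C dims 5,8,6,1; δ0: rk 3, SNF 1^3; δ1: rk 5, SNF 1^5; δ2: rk 1, SNF 1^1
Ȟ^0: (5−3)−0=2 ⇒ Z^2
Ȟ^1: (8−5)−3=0 ⇒ 0
Ȟ^2: (6−1)−5=0 ⇒ 0


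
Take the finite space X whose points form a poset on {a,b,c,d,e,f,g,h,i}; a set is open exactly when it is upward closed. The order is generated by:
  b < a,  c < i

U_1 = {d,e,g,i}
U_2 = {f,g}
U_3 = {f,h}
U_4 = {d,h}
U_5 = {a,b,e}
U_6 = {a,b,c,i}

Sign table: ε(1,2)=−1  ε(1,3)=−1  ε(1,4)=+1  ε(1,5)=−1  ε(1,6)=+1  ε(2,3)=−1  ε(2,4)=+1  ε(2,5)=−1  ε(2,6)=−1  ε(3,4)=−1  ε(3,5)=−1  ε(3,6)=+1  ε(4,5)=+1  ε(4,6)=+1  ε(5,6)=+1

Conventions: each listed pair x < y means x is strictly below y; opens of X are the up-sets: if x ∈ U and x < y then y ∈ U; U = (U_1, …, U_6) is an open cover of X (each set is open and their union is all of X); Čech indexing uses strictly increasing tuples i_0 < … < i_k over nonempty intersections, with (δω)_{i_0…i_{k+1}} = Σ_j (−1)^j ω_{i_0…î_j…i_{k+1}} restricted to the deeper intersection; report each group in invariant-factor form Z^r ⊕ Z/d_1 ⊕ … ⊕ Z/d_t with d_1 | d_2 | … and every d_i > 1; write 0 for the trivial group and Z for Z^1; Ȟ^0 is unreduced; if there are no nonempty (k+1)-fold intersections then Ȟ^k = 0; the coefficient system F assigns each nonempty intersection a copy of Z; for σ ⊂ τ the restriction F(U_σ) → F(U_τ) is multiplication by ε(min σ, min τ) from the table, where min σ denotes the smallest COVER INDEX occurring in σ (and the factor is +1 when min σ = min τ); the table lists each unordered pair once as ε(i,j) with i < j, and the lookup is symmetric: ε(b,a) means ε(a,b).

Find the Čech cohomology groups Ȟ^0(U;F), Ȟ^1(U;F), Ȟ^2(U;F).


Ȟ^0(U;F) ≅ 0; Ȟ^1(U;F) ≅ Z ⊕ Z/2; Ȟ^2(U;F) ≅ 0

nerve simplices:
  U12={g} U14={d} U15={e} U16={i} U23={f} U34={h} U56={a,b}
C dims 6,7; δ0: rk 6, SNF 1^5·2
degree 0: 6−6−0 = 0 → Ȟ^0 ≅ 0
degree 1: 7−0−6 = 1 plus torsion [2] → Ȟ^1 ≅ Z ⊕ Z/2
degree 2: 0−0−0 = 0 → Ȟ^2 ≅ 0


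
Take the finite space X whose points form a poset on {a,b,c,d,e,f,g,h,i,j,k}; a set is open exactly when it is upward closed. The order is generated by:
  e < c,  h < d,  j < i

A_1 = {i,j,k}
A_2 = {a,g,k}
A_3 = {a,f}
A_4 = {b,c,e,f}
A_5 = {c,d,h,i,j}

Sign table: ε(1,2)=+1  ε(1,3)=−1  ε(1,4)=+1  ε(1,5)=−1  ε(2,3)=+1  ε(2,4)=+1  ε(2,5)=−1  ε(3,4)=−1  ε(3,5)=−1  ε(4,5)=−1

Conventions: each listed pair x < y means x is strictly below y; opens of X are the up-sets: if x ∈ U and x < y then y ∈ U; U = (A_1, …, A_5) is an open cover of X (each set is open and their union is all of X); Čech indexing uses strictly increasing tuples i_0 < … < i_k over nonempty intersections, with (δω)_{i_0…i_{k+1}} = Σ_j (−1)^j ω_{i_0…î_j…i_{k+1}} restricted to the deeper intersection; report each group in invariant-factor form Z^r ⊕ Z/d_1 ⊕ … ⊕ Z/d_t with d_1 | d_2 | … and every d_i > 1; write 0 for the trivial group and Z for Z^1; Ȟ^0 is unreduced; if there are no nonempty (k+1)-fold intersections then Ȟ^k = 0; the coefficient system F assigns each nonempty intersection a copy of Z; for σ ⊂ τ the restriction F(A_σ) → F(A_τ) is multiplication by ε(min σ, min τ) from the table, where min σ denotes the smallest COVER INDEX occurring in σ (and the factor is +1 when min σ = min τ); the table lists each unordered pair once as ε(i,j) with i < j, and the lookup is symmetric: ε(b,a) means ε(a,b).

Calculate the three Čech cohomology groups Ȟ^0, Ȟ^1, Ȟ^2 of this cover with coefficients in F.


intersection data:
  A12={k} A15={i,j} A23={a} A34={f} A45={c}
C dims 5,5; δ0: rk 5, SNF 1^4·2
Ȟ^0 = (5 − 5) − 0 = 0, so Ȟ^0 ≅ 0
Ȟ^1 = (5 − 0) − 5 = 0 plus torsion [2], so Ȟ^1 ≅ Z/2
Ȟ^2 = (0 − 0) − 0 = 0, so Ȟ^2 ≅ 0

Ȟ^0 ≅ 0, Ȟ^1 ≅ Z/2, Ȟ^2 ≅ 0


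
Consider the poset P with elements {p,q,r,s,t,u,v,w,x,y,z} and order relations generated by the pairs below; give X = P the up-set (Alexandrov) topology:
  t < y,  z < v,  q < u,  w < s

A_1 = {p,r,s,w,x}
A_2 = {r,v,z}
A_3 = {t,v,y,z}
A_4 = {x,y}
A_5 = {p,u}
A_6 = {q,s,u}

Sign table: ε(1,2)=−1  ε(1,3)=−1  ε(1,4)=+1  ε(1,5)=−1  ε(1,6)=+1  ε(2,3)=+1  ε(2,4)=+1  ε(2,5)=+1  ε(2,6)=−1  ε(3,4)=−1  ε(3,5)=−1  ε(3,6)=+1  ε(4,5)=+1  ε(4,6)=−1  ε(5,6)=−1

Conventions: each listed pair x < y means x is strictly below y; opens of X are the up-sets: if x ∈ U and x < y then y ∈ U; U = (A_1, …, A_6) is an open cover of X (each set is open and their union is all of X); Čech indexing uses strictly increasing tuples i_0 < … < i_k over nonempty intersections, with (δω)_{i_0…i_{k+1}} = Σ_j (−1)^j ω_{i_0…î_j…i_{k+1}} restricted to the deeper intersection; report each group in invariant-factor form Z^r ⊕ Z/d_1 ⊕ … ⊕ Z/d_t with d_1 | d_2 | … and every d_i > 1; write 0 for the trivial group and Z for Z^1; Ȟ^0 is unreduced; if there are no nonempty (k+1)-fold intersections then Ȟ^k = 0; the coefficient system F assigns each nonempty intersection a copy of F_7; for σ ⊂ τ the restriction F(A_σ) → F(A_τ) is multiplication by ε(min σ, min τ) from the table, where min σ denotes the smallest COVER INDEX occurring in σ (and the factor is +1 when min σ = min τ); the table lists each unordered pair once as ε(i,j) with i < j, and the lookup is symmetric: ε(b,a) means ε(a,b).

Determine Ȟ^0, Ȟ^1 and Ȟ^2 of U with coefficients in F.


Ȟ^0(U;F) ≅ Z/7, Ȟ^1(U;F) ≅ Z/7 ⊕ Z/7 and Ȟ^2(U;F) ≅ 0

nonempty overlaps:
  A12={r} A14={x} A15={p} A16={s} A23={v,z} A34={y} A56={u}
C dims 6,7; δ0: rk_F7 5
degree 0: 6−5−0 = 1 → Ȟ^0 ≅ Z/7
degree 1: 7−0−5 = 2 → Ȟ^1 ≅ Z/7 ⊕ Z/7
degree 2: 0−0−0 = 0 → Ȟ^2 ≅ 0


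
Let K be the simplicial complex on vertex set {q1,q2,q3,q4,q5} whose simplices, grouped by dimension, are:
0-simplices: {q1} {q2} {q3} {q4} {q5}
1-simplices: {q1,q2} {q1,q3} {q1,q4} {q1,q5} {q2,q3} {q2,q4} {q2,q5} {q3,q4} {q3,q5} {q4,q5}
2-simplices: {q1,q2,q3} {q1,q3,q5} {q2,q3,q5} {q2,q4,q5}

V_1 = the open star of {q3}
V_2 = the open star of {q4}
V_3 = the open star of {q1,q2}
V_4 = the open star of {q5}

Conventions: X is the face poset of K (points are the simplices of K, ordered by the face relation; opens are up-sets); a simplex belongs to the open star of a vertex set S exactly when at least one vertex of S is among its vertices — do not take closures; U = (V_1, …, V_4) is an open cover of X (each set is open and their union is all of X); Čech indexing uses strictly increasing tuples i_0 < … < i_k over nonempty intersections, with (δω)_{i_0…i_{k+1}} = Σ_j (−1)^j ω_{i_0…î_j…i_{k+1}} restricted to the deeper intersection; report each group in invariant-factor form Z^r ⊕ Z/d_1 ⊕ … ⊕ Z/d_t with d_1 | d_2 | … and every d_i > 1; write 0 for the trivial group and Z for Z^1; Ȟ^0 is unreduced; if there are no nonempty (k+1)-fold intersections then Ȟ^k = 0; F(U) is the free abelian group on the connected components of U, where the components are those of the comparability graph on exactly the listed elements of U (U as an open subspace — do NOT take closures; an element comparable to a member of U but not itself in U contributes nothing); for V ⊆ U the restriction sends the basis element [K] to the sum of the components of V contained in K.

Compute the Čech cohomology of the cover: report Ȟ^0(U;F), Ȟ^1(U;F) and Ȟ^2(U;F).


Ȟ^0 = Z, Ȟ^1 = Z^2 and Ȟ^2 = 0

nerve simplices:
  V1={{q3},{q1,q3},{q2,q3},{q3,q4},{q3,q5},{q1,q2,q3},{q1,q3,q5},{q2,q3,q5}} V2={{q4},{q1,q4},{q2,q4},{q3,q4},{q4,q5},{q2,q4,q5}} V3={{q1},{q2},{q1,q2},{q1,q3},{q1,q4},{q1,q5},{q2,q3},{q2,q4},{q2,q5},{q1,q2,q3},{q1,q3,q5},{q2,q3,q5},{q2,q4,q5}} V4={{q5},{q1,q5},{q2,q5},{q3,q5},{q4,q5},{q1,q3,q5},{q2,q3,q5},{q2,q4,q5}}
  V12={{q3,q4}} V13={{q1,q3},{q2,q3},{q1,q2,q3},{q1,q3,q5},{q2,q3,q5}} V14={{q3,q5},{q1,q3,q5},{q2,q3,q5}} V23={{q1,q4},{q2,q4},{q2,q4,q5}} V24={{q4,q5},{q2,q4,q5}} V34={{q1,q5},{q2,q5},{q1,q3,q5},{q2,q3,q5},{q2,q4,q5}}
  V134={{q1,q3,q5},{q2,q3,q5}} V234={{q2,q4,q5}}
components per intersection:
  V1: {{q3},{q1,q3},{q2,q3},{q3,q4},{q3,q5},{q1,q2,q3},{q1,q3,q5},{q2,q3,q5}}
  V2: {{q4},{q1,q4},{q2,q4},{q3,q4},{q4,q5},{q2,q4,q5}}
  V3: {{q1},{q2},{q1,q2},{q1,q3},{q1,q4},{q1,q5},{q2,q3},{q2,q4},{q2,q5},{q1,q2,q3},{q1,q3,q5},{q2,q3,q5},{q2,q4,q5}}
  V4: {{q5},{q1,q5},{q2,q5},{q3,q5},{q4,q5},{q1,q3,q5},{q2,q3,q5},{q2,q4,q5}}
  V12: {{q3,q4}}
  V13: {{q1,q3},{q2,q3},{q1,q2,q3},{q1,q3,q5},{q2,q3,q5}}
  V14: {{q3,q5},{q1,q3,q5},{q2,q3,q5}}
  V23: {{q1,q4}} {{q2,q4},{q2,q4,q5}}
  V24: {{q4,q5},{q2,q4,q5}}
  V34: {{q1,q5},{q1,q3,q5}} {{q2,q5},{q2,q3,q5},{q2,q4,q5}}
  V134: {{q1,q3,q5}} {{q2,q3,q5}}
  V234: {{q2,q4,q5}}
C dims 4,8,3; δ0: rk 3, SNF 1^3; δ1: rk 3, SNF 1^3
degree 0: 4−3−0 = 1 → Ȟ^0 ≅ Z
degree 1: 8−3−3 = 2 → Ȟ^1 ≅ Z^2
degree 2: 3−0−3 = 0 → Ȟ^2 ≅ 0


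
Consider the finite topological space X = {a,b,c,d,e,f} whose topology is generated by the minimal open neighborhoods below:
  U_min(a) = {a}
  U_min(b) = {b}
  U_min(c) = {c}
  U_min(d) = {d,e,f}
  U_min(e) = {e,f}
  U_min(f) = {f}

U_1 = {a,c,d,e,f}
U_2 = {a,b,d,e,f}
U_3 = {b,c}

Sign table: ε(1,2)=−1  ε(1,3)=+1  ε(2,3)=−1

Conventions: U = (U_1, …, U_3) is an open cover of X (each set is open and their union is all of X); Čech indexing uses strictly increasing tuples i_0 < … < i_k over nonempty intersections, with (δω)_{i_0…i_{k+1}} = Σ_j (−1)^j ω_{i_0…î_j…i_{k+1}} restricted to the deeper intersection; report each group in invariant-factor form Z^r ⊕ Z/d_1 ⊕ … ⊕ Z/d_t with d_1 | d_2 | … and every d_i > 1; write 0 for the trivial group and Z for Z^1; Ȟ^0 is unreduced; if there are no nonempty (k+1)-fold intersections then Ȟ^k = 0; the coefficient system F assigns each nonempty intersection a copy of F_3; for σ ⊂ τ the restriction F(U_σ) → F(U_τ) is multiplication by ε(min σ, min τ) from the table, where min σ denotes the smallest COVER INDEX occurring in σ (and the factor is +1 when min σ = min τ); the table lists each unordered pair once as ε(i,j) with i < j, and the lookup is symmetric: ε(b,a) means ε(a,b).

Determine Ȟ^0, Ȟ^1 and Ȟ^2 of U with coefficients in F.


nerve of the cover:
  U12={a,d,e,f} U13={c} U23={b}
C dims 3,3; δ0: rk_F3 2
Ȟ^0 = (3 − 2) − 0 = 1, so Ȟ^0 ≅ Z/3
Ȟ^1 = (3 − 0) − 2 = 1, so Ȟ^1 ≅ Z/3
Ȟ^2 = (0 − 0) − 0 = 0, so Ȟ^2 ≅ 0

Ȟ^0(U;F) ≅ Z/3, Ȟ^1(U;F) ≅ Z/3, Ȟ^2(U;F) ≅ 0


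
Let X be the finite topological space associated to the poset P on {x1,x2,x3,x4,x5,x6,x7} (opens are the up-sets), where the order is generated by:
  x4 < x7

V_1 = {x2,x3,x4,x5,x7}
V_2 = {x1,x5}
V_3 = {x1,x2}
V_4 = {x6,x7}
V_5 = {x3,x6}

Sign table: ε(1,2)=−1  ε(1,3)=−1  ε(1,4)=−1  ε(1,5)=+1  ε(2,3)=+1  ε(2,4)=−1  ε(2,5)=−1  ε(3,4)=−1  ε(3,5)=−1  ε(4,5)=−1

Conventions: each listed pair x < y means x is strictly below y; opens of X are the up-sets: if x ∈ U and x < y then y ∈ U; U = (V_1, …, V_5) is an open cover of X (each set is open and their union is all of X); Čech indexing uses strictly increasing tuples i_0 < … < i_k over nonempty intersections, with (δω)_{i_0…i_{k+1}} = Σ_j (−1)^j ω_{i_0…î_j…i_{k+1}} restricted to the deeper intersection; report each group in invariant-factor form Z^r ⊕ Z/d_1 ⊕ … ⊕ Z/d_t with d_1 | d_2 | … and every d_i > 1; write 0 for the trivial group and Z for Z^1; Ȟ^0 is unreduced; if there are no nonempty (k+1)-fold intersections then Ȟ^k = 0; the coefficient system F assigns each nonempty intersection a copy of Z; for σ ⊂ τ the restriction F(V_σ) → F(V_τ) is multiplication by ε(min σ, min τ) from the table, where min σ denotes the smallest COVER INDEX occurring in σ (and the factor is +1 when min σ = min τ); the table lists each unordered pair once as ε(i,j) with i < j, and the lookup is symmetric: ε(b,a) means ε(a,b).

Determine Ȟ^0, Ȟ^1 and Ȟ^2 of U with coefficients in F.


Ȟ^0 = Z,  Ȟ^1 = Z^2,  Ȟ^2 = 0

nerve simplices:
  V12={x5} V13={x2} V14={x7} V15={x3} V23={x1} V45={x6}
C dims 5,6; δ0: rk 4, SNF 1^4
degree 0: 5−4−0 = 1 → Ȟ^0 ≅ Z
degree 1: 6−0−4 = 2 → Ȟ^1 ≅ Z^2
degree 2: 0−0−0 = 0 → Ȟ^2 ≅ 0


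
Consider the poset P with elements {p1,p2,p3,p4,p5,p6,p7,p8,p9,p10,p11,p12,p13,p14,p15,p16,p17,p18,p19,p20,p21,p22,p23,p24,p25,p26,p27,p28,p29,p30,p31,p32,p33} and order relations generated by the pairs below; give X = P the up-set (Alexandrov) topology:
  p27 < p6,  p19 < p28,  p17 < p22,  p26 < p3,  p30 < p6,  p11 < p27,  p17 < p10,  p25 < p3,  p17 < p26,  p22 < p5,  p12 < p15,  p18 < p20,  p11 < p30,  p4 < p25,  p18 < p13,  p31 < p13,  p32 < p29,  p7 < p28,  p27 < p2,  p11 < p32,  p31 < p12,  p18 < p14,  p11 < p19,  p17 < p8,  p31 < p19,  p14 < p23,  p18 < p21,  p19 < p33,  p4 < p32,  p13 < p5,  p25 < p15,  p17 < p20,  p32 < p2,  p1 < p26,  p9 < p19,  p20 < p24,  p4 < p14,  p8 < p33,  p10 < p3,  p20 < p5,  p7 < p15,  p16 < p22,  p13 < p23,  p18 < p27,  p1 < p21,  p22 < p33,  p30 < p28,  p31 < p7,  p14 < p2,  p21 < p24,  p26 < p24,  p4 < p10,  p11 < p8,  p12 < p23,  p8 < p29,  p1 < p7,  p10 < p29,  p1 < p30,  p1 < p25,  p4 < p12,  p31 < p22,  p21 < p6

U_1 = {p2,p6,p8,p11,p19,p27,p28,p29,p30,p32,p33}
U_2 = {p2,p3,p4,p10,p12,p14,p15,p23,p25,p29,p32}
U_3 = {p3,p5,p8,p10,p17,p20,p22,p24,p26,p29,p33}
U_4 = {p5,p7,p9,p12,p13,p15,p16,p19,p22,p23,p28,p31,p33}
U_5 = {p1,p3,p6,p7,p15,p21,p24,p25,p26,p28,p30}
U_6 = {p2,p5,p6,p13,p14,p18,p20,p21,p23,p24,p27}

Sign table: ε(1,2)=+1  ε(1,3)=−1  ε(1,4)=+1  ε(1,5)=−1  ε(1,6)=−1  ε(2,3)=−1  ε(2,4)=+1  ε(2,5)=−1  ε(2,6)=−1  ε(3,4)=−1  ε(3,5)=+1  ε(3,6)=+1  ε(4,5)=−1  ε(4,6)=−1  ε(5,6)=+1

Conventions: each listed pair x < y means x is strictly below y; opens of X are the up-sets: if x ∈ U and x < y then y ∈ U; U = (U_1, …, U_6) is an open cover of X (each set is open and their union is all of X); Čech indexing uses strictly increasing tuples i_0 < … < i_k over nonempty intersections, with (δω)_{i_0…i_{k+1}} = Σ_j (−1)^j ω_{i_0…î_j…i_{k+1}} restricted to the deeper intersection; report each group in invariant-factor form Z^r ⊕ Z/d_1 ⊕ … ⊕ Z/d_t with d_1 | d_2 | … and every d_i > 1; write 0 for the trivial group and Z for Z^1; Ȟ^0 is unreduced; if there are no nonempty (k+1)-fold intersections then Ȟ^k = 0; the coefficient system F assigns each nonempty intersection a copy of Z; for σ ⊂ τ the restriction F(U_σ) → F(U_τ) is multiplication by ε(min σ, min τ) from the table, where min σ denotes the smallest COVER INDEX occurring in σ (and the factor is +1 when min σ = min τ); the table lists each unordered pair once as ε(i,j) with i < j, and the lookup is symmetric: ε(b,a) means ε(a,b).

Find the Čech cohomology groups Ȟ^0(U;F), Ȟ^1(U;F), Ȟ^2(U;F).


cover nerve:
  U12={p2,p29,p32} U13={p8,p29,p33} U14={p19,p28,p33} U15={p6,p28,p30} U16={p2,p6,p27} U23={p3,p10,p29} U24={p12,p15,p23} U25={p3,p15,p25} U26={p2,p14,p23} U34={p5,p22,p33} U35={p3,p24,p26} U36={p5,p20,p24} U45={p7,p15,p28} U46={p5,p13,p23} U56={p6,p21,p24}
  U123={p29} U126={p2} U134={p33} U145={p28} U156={p6} U235={p3} U245={p15} U246={p23} U346={p5} U356={p24}
C dims 6,15,10; δ0: rk 5, SNF 1^5; δ1: rk 10, SNF 1^9·2
Ȟ^0: (6−5)−0=1 ⇒ Z
Ȟ^1: (15−10)−5=0 ⇒ 0
Ȟ^2: (10−0)−10=0 plus torsion [2] ⇒ Z/2

Ȟ^0(U;F) ≅ Z, Ȟ^1(U;F) ≅ 0 and Ȟ^2(U;F) ≅ Z/2
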